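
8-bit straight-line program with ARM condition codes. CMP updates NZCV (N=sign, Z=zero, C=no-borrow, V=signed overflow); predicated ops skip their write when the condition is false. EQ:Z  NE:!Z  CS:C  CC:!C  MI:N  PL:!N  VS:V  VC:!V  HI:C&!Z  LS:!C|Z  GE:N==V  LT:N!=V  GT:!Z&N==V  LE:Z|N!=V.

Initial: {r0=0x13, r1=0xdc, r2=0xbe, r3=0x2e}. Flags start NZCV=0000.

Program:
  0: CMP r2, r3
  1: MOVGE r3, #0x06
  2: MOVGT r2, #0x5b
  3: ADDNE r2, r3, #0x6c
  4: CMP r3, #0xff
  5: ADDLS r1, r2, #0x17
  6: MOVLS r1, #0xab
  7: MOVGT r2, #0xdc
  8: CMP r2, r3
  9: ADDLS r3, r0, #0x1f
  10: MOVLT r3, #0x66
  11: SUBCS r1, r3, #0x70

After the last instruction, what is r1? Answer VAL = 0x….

0: ✓ CMP  NZCV=1010
1: · MOVGE
2: · MOVGT
3: ✓ ADDNE  r2←0x9a
4: ✓ CMP  NZCV=0000
5: ✓ ADDLS  r1←0xb1
6: ✓ MOVLS  r1←0xab
7: ✓ MOVGT  r2←0xdc
8: ✓ CMP  NZCV=1010
9: · ADDLS
10: ✓ MOVLT  r3←0x66
11: ✓ SUBCS  r1←0xf6

VAL = 0xf6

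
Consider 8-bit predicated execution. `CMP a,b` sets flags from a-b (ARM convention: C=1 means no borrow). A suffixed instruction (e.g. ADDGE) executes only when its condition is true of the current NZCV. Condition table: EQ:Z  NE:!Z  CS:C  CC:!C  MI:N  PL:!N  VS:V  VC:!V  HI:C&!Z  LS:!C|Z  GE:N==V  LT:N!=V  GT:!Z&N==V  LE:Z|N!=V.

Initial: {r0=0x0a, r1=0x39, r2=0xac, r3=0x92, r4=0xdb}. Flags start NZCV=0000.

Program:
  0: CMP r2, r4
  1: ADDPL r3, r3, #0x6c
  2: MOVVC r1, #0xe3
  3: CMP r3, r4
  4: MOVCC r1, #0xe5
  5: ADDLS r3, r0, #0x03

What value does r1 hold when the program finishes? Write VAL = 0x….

VAL = 0xe5

0: ✓ CMP  NZCV=1000
1: · ADDPL
2: ✓ MOVVC  r1←0xe3
3: ✓ CMP  NZCV=1000
4: ✓ MOVCC  r1←0xe5
5: ✓ ADDLS  r3←0x0d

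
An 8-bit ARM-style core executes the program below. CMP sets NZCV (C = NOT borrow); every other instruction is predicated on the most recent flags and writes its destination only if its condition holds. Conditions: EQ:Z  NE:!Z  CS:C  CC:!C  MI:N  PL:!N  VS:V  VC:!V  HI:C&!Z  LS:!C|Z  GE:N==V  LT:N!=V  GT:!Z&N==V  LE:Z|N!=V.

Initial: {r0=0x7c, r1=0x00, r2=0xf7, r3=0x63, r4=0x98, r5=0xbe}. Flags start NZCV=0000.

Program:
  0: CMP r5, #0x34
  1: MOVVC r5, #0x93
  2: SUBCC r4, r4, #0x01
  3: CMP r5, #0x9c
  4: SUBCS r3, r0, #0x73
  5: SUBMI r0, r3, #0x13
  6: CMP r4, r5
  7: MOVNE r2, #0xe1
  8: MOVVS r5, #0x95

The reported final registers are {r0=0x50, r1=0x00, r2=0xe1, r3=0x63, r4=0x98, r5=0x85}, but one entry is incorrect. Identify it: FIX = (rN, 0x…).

FIX = (r5, 0x93)

0: ✓ CMP  NZCV=1010
1: ✓ MOVVC  r5←0x93
2: · SUBCC
3: ✓ CMP  NZCV=1000
4: · SUBCS
5: ✓ SUBMI  r0←0x50
6: ✓ CMP  NZCV=0010
7: ✓ MOVNE  r2←0xe1
8: · MOVVS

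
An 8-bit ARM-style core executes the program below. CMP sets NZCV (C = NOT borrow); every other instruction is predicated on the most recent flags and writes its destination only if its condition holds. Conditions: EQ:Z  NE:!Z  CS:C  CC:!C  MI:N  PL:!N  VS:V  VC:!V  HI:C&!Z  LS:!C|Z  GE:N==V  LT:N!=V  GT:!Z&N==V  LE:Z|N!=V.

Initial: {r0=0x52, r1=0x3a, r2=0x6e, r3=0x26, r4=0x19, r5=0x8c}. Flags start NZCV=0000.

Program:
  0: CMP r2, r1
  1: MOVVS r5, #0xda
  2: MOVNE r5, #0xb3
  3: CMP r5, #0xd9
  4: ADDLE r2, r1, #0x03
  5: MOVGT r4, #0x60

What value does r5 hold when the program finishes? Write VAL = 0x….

VAL = 0xb3

0: ✓ CMP  NZCV=0010
1: · MOVVS
2: ✓ MOVNE  r5←0xb3
3: ✓ CMP  NZCV=1000
4: ✓ ADDLE  r2←0x3d
5: · MOVGT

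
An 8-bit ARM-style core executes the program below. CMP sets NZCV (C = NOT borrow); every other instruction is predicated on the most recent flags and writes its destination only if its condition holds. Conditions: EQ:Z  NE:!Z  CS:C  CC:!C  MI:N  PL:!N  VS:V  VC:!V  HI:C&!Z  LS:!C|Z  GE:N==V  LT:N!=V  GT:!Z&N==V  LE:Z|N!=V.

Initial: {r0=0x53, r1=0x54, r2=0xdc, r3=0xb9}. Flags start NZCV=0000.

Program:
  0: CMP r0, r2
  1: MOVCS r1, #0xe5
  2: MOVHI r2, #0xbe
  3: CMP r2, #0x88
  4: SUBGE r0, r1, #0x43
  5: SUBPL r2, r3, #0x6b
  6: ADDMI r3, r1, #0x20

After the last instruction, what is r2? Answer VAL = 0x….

0: ✓ CMP  NZCV=0000
1: · MOVCS
2: · MOVHI
3: ✓ CMP  NZCV=0010
4: ✓ SUBGE  r0←0x11
5: ✓ SUBPL  r2←0x4e
6: · ADDMI

VAL = 0x4e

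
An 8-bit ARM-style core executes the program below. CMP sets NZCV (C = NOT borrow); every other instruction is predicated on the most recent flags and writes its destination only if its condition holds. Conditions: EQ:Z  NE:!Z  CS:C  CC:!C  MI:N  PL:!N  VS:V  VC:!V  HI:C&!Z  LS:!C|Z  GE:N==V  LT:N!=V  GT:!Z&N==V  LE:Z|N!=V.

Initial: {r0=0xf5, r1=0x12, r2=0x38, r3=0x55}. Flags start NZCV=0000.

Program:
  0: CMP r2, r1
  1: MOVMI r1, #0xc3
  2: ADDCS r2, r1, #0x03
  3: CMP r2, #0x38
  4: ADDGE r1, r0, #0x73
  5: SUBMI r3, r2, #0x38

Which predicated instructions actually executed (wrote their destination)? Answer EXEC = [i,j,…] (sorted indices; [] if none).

EXEC = [2,5]

0: ✓ CMP  NZCV=0010
1: · MOVMI
2: ✓ ADDCS  r2←0x15
3: ✓ CMP  NZCV=1000
4: · ADDGE
5: ✓ SUBMI  r3←0xdd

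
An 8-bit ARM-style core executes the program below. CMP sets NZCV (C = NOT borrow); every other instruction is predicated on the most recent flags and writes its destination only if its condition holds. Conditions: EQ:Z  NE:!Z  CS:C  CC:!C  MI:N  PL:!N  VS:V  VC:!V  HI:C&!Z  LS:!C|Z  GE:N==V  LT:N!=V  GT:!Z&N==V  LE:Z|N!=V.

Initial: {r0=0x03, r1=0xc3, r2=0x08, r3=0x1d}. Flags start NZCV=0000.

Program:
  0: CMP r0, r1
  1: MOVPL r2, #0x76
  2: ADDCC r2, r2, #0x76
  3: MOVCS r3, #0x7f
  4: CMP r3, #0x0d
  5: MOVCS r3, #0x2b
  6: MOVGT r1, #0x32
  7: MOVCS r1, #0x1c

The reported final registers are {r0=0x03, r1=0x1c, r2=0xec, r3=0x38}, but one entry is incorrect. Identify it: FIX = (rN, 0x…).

[0] flags=0000 → (cmp)
[1] flags=0000 PL?T → r2=0x76
[2] flags=0000 CC?T → r2=0xec
[3] flags=0000 CS?F → skip
[4] flags=0010 → (cmp)
[5] flags=0010 CS?T → r3=0x2b
[6] flags=0010 GT?T → r1=0x32
[7] flags=0010 CS?T → r1=0x1c

FIX = (r3, 0x2b)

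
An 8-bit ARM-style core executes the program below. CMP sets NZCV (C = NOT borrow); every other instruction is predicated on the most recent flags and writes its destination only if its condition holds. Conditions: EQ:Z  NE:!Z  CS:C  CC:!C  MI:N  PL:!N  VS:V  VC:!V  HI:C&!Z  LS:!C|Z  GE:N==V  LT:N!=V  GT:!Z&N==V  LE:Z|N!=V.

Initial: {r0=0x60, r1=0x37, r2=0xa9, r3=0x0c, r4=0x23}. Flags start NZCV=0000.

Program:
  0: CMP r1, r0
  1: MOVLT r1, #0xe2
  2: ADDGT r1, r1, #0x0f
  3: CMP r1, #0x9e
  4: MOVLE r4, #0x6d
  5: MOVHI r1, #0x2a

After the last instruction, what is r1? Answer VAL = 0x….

VAL = 0x2a

[0] flags=1000 → (cmp)
[1] flags=1000 LT?T → r1=0xe2
[2] flags=1000 GT?F → skip
[3] flags=0010 → (cmp)
[4] flags=0010 LE?F → skip
[5] flags=0010 HI?T → r1=0x2a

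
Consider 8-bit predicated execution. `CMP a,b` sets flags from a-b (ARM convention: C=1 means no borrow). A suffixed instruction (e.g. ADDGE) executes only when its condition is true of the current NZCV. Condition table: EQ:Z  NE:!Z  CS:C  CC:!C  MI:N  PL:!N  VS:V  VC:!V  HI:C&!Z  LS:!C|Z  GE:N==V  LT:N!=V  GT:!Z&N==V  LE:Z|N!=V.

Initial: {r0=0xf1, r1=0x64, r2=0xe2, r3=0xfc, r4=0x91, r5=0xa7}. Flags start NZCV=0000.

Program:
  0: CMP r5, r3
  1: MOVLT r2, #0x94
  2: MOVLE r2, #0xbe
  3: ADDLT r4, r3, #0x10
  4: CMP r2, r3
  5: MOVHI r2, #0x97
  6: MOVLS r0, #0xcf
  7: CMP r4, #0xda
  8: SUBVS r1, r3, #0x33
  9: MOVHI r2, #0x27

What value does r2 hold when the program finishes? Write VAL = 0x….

VAL = 0xbe

[0] flags=1000 → (cmp)
[1] flags=1000 LT?T → r2=0x94
[2] flags=1000 LE?T → r2=0xbe
[3] flags=1000 LT?T → r4=0x0c
[4] flags=1000 → (cmp)
[5] flags=1000 HI?F → skip
[6] flags=1000 LS?T → r0=0xcf
[7] flags=0000 → (cmp)
[8] flags=0000 VS?F → skip
[9] flags=0000 HI?F → skip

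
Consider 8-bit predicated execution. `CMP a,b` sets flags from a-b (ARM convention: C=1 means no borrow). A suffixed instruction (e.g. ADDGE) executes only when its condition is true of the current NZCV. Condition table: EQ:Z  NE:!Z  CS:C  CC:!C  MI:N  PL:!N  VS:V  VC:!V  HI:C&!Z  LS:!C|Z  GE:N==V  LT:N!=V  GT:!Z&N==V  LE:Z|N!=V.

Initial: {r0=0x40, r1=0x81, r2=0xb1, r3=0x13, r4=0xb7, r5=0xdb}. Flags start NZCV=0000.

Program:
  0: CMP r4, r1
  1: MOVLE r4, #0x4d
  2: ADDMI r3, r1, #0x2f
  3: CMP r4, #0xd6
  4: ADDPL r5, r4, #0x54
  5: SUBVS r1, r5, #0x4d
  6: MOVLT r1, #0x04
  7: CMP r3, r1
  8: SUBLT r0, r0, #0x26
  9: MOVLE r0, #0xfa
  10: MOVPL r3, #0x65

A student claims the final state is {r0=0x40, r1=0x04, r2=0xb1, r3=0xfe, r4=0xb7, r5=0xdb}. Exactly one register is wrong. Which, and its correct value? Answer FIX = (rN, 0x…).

[0] flags=0010 → (cmp)
[1] flags=0010 LE?F → skip
[2] flags=0010 MI?F → skip
[3] flags=1000 → (cmp)
[4] flags=1000 PL?F → skip
[5] flags=1000 VS?F → skip
[6] flags=1000 LT?T → r1=0x04
[7] flags=0010 → (cmp)
[8] flags=0010 LT?F → skip
[9] flags=0010 LE?F → skip
[10] flags=0010 PL?T → r3=0x65

FIX = (r3, 0x65)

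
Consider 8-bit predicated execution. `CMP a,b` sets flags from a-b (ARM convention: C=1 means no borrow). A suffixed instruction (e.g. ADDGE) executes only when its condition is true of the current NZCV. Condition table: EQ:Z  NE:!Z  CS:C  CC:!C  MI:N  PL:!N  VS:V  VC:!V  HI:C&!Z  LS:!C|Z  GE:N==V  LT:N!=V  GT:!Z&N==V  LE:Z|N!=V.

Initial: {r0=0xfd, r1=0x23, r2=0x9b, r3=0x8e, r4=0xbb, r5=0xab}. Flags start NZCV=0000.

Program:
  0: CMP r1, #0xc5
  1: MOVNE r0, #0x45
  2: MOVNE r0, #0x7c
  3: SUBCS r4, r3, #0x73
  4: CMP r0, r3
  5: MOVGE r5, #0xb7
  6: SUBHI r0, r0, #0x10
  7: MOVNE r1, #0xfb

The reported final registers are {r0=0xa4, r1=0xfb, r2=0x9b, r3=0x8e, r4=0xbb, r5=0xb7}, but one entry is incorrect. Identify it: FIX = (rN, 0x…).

FIX = (r0, 0x7c)

0: ✓ CMP  NZCV=0000
1: ✓ MOVNE  r0←0x45
2: ✓ MOVNE  r0←0x7c
3: · SUBCS
4: ✓ CMP  NZCV=1001
5: ✓ MOVGE  r5←0xb7
6: · SUBHI
7: ✓ MOVNE  r1←0xfb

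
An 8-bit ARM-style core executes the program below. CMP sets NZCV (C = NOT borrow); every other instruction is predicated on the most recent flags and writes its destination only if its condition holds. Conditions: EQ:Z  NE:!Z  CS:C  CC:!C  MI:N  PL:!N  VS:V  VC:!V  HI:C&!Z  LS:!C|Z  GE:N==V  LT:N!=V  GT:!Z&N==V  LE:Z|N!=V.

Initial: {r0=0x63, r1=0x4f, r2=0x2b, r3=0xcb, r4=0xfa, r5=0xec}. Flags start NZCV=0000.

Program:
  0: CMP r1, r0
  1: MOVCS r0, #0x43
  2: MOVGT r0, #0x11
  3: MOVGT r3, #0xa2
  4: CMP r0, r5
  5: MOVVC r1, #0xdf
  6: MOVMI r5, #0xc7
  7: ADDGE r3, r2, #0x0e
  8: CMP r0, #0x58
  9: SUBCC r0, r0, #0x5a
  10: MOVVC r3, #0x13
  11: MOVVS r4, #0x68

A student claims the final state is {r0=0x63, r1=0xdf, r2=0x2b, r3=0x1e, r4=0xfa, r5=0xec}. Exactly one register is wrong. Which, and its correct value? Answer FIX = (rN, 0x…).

0: ✓ CMP  NZCV=1000
1: · MOVCS
2: · MOVGT
3: · MOVGT
4: ✓ CMP  NZCV=0000
5: ✓ MOVVC  r1←0xdf
6: · MOVMI
7: ✓ ADDGE  r3←0x39
8: ✓ CMP  NZCV=0010
9: · SUBCC
10: ✓ MOVVC  r3←0x13
11: · MOVVS

FIX = (r3, 0x13)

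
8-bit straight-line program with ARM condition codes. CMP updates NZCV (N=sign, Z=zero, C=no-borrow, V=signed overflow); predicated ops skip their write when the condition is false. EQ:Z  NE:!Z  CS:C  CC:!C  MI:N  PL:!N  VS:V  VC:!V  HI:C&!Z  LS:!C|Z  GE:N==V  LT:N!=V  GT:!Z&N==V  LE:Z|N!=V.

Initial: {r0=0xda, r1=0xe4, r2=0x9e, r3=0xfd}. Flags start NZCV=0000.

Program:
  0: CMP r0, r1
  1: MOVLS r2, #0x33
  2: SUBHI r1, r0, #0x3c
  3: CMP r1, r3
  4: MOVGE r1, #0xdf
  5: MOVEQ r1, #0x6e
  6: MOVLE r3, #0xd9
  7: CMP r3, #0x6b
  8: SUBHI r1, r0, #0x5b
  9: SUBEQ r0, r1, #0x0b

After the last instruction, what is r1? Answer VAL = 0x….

VAL = 0x7f

0: ✓ CMP  NZCV=1000
1: ✓ MOVLS  r2←0x33
2: · SUBHI
3: ✓ CMP  NZCV=1000
4: · MOVGE
5: · MOVEQ
6: ✓ MOVLE  r3←0xd9
7: ✓ CMP  NZCV=0011
8: ✓ SUBHI  r1←0x7f
9: · SUBEQ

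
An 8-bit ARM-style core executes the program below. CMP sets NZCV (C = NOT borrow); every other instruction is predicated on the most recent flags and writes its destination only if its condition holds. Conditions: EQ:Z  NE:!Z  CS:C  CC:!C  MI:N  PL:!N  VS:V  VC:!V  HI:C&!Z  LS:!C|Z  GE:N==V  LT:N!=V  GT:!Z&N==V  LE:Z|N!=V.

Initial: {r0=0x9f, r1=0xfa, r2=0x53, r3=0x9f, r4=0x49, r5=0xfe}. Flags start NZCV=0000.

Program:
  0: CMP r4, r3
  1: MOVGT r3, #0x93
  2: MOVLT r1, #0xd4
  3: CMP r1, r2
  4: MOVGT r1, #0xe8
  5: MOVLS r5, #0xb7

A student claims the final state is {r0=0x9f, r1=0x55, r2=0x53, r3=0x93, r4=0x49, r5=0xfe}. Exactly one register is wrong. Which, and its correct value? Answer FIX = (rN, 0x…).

FIX = (r1, 0xfa)

[0] flags=1001 → (cmp)
[1] flags=1001 GT?T → r3=0x93
[2] flags=1001 LT?F → skip
[3] flags=1010 → (cmp)
[4] flags=1010 GT?F → skip
[5] flags=1010 LS?F → skip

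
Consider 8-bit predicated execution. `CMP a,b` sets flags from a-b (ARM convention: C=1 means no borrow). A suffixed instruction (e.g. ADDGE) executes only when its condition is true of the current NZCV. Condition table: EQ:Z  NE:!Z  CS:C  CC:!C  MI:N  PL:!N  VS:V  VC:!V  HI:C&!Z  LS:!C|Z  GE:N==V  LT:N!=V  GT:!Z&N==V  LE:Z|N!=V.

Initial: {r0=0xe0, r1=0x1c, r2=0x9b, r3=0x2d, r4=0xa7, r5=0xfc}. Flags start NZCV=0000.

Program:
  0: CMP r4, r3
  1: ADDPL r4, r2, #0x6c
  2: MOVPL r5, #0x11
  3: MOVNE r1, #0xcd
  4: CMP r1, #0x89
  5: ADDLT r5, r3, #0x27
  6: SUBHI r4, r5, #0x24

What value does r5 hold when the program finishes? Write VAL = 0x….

[0] flags=0011 → (cmp)
[1] flags=0011 PL?T → r4=0x07
[2] flags=0011 PL?T → r5=0x11
[3] flags=0011 NE?T → r1=0xcd
[4] flags=0010 → (cmp)
[5] flags=0010 LT?F → skip
[6] flags=0010 HI?T → r4=0xed

VAL = 0x11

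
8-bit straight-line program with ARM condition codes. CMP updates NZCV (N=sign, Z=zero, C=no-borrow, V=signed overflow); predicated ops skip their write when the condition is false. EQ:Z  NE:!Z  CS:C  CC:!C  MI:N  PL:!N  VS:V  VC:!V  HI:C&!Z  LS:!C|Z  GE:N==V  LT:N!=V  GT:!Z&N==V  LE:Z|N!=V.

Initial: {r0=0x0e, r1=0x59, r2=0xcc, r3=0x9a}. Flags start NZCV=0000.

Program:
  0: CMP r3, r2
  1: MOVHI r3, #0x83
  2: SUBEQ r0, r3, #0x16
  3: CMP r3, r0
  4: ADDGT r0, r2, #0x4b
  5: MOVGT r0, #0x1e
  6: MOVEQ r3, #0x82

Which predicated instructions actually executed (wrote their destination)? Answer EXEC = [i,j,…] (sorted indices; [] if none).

EXEC = []

0: ✓ CMP  NZCV=1000
1: · MOVHI
2: · SUBEQ
3: ✓ CMP  NZCV=1010
4: · ADDGT
5: · MOVGT
6: · MOVEQ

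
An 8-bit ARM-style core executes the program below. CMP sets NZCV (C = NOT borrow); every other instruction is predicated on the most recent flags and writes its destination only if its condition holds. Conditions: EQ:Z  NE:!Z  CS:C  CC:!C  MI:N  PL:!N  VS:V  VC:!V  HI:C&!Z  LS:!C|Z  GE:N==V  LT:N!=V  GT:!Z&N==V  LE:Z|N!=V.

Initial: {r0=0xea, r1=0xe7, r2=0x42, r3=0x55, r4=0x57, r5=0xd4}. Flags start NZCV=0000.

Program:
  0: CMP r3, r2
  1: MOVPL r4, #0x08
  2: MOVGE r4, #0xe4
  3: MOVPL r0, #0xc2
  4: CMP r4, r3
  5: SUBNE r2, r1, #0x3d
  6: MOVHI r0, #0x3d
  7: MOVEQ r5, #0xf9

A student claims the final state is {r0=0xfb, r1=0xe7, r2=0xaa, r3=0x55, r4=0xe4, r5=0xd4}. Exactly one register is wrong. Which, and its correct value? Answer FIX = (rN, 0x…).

FIX = (r0, 0x3d)

0: ✓ CMP  NZCV=0010
1: ✓ MOVPL  r4←0x08
2: ✓ MOVGE  r4←0xe4
3: ✓ MOVPL  r0←0xc2
4: ✓ CMP  NZCV=1010
5: ✓ SUBNE  r2←0xaa
6: ✓ MOVHI  r0←0x3d
7: · MOVEQ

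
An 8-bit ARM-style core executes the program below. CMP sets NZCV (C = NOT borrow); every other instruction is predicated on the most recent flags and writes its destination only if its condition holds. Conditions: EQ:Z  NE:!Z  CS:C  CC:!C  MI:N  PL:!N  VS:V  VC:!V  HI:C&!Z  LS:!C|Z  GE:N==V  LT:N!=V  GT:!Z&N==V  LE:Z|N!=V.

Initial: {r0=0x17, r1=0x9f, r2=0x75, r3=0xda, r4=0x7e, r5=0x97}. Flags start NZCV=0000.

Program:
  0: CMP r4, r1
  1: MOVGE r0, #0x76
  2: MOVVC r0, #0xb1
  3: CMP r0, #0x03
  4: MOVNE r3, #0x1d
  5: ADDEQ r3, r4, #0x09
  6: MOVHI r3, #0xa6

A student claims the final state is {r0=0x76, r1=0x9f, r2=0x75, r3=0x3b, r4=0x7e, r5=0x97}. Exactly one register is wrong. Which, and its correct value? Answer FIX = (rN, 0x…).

FIX = (r3, 0xa6)

0: ✓ CMP  NZCV=1001
1: ✓ MOVGE  r0←0x76
2: · MOVVC
3: ✓ CMP  NZCV=0010
4: ✓ MOVNE  r3←0x1d
5: · ADDEQ
6: ✓ MOVHI  r3←0xa6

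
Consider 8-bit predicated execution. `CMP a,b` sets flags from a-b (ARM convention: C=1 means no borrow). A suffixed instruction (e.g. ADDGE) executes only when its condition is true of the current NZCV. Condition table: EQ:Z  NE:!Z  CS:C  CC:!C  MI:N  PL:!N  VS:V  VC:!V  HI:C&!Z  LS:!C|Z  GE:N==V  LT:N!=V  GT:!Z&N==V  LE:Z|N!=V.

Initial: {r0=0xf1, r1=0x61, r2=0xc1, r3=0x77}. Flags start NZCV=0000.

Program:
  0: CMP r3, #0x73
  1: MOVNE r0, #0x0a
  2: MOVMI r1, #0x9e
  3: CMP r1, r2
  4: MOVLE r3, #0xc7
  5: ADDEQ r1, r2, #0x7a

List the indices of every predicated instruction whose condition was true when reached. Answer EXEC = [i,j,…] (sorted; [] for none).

EXEC = [1]

[0] flags=0010 → (cmp)
[1] flags=0010 NE?T → r0=0x0a
[2] flags=0010 MI?F → skip
[3] flags=1001 → (cmp)
[4] flags=1001 LE?F → skip
[5] flags=1001 EQ?F → skip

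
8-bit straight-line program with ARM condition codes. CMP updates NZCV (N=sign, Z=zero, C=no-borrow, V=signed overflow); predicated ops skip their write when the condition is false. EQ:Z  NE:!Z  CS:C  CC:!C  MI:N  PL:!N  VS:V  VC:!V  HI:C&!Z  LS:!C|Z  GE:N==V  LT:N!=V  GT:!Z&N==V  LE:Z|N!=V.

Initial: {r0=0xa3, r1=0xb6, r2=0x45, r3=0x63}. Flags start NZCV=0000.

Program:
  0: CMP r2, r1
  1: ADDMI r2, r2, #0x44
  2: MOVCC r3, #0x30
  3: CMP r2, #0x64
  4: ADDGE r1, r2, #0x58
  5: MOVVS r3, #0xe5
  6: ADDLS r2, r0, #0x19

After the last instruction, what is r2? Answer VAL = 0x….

VAL = 0x89

0: ✓ CMP  NZCV=1001
1: ✓ ADDMI  r2←0x89
2: ✓ MOVCC  r3←0x30
3: ✓ CMP  NZCV=0011
4: · ADDGE
5: ✓ MOVVS  r3←0xe5
6: · ADDLS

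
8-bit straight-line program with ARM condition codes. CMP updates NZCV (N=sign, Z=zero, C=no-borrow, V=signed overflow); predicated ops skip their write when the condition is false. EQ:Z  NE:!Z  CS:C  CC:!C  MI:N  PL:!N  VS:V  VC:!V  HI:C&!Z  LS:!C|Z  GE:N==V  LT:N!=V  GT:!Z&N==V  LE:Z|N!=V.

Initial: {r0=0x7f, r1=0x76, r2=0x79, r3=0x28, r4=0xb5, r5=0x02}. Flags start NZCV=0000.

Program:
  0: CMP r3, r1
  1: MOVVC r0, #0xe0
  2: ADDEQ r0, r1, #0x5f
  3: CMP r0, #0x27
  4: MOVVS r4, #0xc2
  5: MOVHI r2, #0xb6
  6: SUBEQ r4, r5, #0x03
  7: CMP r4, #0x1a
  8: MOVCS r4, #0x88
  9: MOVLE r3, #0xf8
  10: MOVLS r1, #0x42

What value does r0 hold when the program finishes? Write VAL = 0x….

[0] flags=1000 → (cmp)
[1] flags=1000 VC?T → r0=0xe0
[2] flags=1000 EQ?F → skip
[3] flags=1010 → (cmp)
[4] flags=1010 VS?F → skip
[5] flags=1010 HI?T → r2=0xb6
[6] flags=1010 EQ?F → skip
[7] flags=1010 → (cmp)
[8] flags=1010 CS?T → r4=0x88
[9] flags=1010 LE?T → r3=0xf8
[10] flags=1010 LS?F → skip

VAL = 0xe0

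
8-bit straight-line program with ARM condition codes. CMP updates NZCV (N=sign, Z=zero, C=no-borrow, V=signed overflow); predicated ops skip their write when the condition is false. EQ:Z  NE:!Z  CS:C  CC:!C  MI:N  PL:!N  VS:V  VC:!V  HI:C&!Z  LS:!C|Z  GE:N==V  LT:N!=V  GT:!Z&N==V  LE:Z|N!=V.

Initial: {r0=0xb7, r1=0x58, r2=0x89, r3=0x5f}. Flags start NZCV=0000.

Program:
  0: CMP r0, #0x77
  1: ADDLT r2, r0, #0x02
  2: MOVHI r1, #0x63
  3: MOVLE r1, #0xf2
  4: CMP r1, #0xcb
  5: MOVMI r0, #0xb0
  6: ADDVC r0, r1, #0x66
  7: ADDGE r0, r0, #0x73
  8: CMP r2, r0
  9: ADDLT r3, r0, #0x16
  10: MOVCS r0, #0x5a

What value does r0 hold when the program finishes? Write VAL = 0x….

VAL = 0xcb

0: ✓ CMP  NZCV=0011
1: ✓ ADDLT  r2←0xb9
2: ✓ MOVHI  r1←0x63
3: ✓ MOVLE  r1←0xf2
4: ✓ CMP  NZCV=0010
5: · MOVMI
6: ✓ ADDVC  r0←0x58
7: ✓ ADDGE  r0←0xcb
8: ✓ CMP  NZCV=1000
9: ✓ ADDLT  r3←0xe1
10: · MOVCS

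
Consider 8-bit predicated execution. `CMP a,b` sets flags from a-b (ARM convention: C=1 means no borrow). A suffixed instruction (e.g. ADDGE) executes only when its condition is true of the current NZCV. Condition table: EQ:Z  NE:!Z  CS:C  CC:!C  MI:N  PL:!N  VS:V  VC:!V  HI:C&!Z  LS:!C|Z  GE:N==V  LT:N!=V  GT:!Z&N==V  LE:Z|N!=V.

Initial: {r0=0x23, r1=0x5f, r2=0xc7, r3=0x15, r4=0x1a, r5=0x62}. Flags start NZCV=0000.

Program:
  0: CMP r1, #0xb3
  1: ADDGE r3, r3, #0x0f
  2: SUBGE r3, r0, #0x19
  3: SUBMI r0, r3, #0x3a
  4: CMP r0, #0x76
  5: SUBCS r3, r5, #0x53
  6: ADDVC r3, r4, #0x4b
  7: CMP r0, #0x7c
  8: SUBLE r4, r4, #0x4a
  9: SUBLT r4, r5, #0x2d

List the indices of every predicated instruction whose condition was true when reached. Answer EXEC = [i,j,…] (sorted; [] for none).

[0] flags=1001 → (cmp)
[1] flags=1001 GE?T → r3=0x24
[2] flags=1001 GE?T → r3=0x0a
[3] flags=1001 MI?T → r0=0xd0
[4] flags=0011 → (cmp)
[5] flags=0011 CS?T → r3=0x0f
[6] flags=0011 VC?F → skip
[7] flags=0011 → (cmp)
[8] flags=0011 LE?T → r4=0xd0
[9] flags=0011 LT?T → r4=0x35

EXEC = [1,2,3,5,8,9]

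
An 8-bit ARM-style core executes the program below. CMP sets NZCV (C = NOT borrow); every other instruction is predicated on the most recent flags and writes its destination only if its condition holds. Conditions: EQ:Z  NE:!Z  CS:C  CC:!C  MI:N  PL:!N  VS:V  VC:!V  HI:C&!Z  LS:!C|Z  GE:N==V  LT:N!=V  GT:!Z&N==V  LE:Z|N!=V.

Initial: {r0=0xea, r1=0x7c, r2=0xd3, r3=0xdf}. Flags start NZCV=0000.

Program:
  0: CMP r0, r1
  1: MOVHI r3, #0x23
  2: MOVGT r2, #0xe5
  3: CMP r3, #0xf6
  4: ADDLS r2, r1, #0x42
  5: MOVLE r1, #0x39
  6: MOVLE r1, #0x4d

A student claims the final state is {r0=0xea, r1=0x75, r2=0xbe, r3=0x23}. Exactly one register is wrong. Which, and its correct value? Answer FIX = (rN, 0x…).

[0] flags=0011 → (cmp)
[1] flags=0011 HI?T → r3=0x23
[2] flags=0011 GT?F → skip
[3] flags=0000 → (cmp)
[4] flags=0000 LS?T → r2=0xbe
[5] flags=0000 LE?F → skip
[6] flags=0000 LE?F → skip

FIX = (r1, 0x7c)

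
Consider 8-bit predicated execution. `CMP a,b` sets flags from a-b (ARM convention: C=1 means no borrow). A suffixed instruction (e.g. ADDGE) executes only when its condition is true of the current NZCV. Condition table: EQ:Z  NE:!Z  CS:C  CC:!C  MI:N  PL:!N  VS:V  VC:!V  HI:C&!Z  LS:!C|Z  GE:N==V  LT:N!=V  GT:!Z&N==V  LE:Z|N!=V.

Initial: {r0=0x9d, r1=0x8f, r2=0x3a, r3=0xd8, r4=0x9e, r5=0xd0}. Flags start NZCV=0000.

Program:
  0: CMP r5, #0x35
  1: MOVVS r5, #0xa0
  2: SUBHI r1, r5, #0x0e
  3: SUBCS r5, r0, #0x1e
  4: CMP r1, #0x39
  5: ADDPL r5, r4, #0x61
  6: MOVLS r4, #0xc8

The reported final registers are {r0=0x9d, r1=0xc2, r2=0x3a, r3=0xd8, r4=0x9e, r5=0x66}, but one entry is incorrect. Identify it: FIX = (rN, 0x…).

0: ✓ CMP  NZCV=1010
1: · MOVVS
2: ✓ SUBHI  r1←0xc2
3: ✓ SUBCS  r5←0x7f
4: ✓ CMP  NZCV=1010
5: · ADDPL
6: · MOVLS

FIX = (r5, 0x7f)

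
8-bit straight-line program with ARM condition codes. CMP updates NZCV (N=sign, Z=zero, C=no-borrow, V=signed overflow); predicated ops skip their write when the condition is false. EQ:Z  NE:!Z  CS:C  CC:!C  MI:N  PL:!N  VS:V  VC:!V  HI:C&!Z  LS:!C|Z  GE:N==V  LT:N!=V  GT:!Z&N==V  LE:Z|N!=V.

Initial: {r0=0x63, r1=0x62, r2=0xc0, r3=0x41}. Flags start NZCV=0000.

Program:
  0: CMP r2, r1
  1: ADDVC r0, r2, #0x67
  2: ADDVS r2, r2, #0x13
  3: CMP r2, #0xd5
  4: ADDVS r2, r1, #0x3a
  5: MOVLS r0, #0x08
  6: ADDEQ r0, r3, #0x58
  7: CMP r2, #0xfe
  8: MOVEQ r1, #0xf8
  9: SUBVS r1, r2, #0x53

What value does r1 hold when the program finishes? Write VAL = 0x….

0: ✓ CMP  NZCV=0011
1: · ADDVC
2: ✓ ADDVS  r2←0xd3
3: ✓ CMP  NZCV=1000
4: · ADDVS
5: ✓ MOVLS  r0←0x08
6: · ADDEQ
7: ✓ CMP  NZCV=1000
8: · MOVEQ
9: · SUBVS

VAL = 0x62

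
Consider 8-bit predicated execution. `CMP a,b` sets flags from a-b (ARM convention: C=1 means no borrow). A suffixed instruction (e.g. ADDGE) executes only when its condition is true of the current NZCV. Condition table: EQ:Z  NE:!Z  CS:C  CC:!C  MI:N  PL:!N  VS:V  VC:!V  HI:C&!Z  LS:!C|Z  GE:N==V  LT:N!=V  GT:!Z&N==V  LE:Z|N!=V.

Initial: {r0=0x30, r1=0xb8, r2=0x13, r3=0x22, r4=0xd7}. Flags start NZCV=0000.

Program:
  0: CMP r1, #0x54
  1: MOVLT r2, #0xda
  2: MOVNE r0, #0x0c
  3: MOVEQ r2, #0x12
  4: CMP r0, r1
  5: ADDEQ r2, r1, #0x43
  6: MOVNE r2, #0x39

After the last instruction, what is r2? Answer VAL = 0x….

[0] flags=0011 → (cmp)
[1] flags=0011 LT?T → r2=0xda
[2] flags=0011 NE?T → r0=0x0c
[3] flags=0011 EQ?F → skip
[4] flags=0000 → (cmp)
[5] flags=0000 EQ?F → skip
[6] flags=0000 NE?T → r2=0x39

VAL = 0x39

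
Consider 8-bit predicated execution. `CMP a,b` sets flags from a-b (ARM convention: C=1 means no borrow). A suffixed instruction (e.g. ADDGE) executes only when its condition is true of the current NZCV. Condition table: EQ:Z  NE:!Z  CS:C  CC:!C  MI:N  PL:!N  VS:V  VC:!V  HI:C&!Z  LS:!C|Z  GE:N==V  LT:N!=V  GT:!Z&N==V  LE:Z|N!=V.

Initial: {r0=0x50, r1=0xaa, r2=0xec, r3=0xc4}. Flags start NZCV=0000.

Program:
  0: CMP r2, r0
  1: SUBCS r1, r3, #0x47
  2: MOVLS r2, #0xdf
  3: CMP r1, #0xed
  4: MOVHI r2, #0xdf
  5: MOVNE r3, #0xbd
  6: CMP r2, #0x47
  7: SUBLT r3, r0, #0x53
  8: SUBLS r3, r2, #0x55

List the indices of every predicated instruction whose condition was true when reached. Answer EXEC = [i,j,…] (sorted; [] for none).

EXEC = [1,5,7]

0: ✓ CMP  NZCV=1010
1: ✓ SUBCS  r1←0x7d
2: · MOVLS
3: ✓ CMP  NZCV=1001
4: · MOVHI
5: ✓ MOVNE  r3←0xbd
6: ✓ CMP  NZCV=1010
7: ✓ SUBLT  r3←0xfd
8: · SUBLS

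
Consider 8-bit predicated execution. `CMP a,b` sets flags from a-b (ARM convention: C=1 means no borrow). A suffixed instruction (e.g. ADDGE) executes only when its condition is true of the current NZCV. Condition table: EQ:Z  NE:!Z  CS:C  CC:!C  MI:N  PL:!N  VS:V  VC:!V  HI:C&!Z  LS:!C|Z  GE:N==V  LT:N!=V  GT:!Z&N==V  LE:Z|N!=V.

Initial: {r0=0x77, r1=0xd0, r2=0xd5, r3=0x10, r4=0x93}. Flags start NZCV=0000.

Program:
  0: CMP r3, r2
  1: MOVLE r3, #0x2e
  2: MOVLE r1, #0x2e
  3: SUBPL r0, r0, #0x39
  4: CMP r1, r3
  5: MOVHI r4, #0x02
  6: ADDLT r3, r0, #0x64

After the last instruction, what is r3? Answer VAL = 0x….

[0] flags=0000 → (cmp)
[1] flags=0000 LE?F → skip
[2] flags=0000 LE?F → skip
[3] flags=0000 PL?T → r0=0x3e
[4] flags=1010 → (cmp)
[5] flags=1010 HI?T → r4=0x02
[6] flags=1010 LT?T → r3=0xa2

VAL = 0xa2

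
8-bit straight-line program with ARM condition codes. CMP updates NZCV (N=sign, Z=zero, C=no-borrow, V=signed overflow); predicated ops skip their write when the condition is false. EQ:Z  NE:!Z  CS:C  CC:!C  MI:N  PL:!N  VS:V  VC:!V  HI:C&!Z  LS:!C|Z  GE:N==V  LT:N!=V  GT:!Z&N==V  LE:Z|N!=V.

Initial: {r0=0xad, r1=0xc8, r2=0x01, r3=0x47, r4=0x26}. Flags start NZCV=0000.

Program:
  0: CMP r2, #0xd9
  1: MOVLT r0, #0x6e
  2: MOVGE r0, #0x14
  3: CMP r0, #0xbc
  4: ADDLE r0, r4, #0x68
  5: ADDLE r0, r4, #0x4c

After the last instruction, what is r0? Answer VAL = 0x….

VAL = 0x14

0: ✓ CMP  NZCV=0000
1: · MOVLT
2: ✓ MOVGE  r0←0x14
3: ✓ CMP  NZCV=0000
4: · ADDLE
5: · ADDLE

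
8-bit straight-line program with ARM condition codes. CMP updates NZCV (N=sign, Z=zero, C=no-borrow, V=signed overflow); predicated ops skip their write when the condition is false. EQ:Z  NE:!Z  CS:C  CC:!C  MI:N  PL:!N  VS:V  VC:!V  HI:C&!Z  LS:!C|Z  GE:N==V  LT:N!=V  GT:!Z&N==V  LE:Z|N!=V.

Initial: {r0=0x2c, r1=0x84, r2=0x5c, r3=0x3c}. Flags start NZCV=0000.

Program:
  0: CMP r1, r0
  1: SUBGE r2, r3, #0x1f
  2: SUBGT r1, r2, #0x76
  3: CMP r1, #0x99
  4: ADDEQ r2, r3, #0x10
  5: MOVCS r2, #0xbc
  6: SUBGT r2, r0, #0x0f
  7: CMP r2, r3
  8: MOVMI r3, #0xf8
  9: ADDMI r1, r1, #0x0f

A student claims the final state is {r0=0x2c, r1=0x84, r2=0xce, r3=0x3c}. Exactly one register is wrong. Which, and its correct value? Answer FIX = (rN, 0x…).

0: ✓ CMP  NZCV=0011
1: · SUBGE
2: · SUBGT
3: ✓ CMP  NZCV=1000
4: · ADDEQ
5: · MOVCS
6: · SUBGT
7: ✓ CMP  NZCV=0010
8: · MOVMI
9: · ADDMI

FIX = (r2, 0x5c)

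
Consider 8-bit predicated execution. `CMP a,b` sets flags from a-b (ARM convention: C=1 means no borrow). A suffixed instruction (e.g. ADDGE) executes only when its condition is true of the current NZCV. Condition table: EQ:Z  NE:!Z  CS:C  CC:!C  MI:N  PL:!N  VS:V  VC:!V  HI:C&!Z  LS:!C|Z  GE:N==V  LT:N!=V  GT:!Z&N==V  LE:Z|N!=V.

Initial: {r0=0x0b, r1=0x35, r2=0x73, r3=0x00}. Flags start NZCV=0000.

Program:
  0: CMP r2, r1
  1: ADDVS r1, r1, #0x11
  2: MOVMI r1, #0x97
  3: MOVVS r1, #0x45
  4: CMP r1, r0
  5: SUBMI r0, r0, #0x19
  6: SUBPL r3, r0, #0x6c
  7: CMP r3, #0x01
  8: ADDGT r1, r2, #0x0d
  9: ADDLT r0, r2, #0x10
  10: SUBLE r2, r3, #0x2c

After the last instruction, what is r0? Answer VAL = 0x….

VAL = 0x83

0: ✓ CMP  NZCV=0010
1: · ADDVS
2: · MOVMI
3: · MOVVS
4: ✓ CMP  NZCV=0010
5: · SUBMI
6: ✓ SUBPL  r3←0x9f
7: ✓ CMP  NZCV=1010
8: · ADDGT
9: ✓ ADDLT  r0←0x83
10: ✓ SUBLE  r2←0x73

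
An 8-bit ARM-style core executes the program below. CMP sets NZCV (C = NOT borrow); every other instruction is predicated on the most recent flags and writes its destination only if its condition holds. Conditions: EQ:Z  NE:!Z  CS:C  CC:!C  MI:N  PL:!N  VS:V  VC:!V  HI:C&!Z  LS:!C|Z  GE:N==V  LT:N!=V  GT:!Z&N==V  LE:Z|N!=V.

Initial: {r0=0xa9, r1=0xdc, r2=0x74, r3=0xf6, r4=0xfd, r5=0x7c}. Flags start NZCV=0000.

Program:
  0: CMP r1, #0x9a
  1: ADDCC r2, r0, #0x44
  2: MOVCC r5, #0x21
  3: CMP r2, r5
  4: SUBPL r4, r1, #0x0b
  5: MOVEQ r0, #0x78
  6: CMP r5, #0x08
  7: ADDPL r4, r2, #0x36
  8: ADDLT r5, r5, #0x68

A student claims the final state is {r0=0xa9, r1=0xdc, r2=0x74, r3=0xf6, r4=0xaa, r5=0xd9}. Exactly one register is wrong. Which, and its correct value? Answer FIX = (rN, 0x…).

FIX = (r5, 0x7c)

0: ✓ CMP  NZCV=0010
1: · ADDCC
2: · MOVCC
3: ✓ CMP  NZCV=1000
4: · SUBPL
5: · MOVEQ
6: ✓ CMP  NZCV=0010
7: ✓ ADDPL  r4←0xaa
8: · ADDLT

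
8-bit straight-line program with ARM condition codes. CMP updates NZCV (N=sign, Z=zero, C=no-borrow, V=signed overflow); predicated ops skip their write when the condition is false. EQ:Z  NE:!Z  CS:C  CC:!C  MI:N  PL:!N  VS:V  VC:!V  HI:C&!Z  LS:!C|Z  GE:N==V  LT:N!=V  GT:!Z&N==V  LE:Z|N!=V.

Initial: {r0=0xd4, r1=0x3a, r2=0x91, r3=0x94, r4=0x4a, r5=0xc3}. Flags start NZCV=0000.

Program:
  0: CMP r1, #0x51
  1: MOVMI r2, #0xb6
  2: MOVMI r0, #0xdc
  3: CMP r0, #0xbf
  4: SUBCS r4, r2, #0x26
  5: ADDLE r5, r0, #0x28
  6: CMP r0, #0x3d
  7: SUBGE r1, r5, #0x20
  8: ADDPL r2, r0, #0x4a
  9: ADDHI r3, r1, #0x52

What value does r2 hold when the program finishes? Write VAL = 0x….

[0] flags=1000 → (cmp)
[1] flags=1000 MI?T → r2=0xb6
[2] flags=1000 MI?T → r0=0xdc
[3] flags=0010 → (cmp)
[4] flags=0010 CS?T → r4=0x90
[5] flags=0010 LE?F → skip
[6] flags=1010 → (cmp)
[7] flags=1010 GE?F → skip
[8] flags=1010 PL?F → skip
[9] flags=1010 HI?T → r3=0x8c

VAL = 0xb6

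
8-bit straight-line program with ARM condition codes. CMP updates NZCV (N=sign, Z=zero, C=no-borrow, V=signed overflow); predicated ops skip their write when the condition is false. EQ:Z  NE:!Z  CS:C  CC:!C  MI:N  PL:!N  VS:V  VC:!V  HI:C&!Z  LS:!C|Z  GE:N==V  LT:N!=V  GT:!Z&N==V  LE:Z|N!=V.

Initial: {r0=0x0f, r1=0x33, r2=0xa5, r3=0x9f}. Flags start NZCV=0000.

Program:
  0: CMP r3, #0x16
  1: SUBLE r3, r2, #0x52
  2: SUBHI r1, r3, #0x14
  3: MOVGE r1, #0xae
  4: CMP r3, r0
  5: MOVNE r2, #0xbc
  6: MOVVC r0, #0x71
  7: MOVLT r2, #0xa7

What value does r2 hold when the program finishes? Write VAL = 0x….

0: ✓ CMP  NZCV=1010
1: ✓ SUBLE  r3←0x53
2: ✓ SUBHI  r1←0x3f
3: · MOVGE
4: ✓ CMP  NZCV=0010
5: ✓ MOVNE  r2←0xbc
6: ✓ MOVVC  r0←0x71
7: · MOVLT

VAL = 0xbc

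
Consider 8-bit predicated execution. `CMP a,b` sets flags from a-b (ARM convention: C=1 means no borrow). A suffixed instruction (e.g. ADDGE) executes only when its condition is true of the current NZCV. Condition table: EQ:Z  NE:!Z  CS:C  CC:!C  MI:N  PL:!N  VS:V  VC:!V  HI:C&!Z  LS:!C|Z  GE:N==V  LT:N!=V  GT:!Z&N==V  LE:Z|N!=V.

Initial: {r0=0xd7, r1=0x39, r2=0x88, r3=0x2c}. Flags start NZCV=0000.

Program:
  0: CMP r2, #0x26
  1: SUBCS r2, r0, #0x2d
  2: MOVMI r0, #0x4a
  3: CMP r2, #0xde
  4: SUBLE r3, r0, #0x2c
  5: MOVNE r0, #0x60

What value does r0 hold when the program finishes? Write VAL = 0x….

VAL = 0x60

0: ✓ CMP  NZCV=0011
1: ✓ SUBCS  r2←0xaa
2: · MOVMI
3: ✓ CMP  NZCV=1000
4: ✓ SUBLE  r3←0xab
5: ✓ MOVNE  r0←0x60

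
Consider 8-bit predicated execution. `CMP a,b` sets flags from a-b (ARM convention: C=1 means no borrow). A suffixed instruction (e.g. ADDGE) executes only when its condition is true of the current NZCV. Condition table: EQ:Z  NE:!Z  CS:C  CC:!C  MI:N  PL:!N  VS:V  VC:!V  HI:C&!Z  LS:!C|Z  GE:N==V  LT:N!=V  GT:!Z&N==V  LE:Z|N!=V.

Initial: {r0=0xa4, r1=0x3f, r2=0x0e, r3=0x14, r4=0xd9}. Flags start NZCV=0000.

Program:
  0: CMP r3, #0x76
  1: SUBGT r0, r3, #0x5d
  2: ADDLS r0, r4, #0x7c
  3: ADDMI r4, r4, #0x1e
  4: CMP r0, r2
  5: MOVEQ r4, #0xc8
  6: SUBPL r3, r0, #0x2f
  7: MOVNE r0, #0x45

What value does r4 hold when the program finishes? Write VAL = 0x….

VAL = 0xf7

0: ✓ CMP  NZCV=1000
1: · SUBGT
2: ✓ ADDLS  r0←0x55
3: ✓ ADDMI  r4←0xf7
4: ✓ CMP  NZCV=0010
5: · MOVEQ
6: ✓ SUBPL  r3←0x26
7: ✓ MOVNE  r0←0x45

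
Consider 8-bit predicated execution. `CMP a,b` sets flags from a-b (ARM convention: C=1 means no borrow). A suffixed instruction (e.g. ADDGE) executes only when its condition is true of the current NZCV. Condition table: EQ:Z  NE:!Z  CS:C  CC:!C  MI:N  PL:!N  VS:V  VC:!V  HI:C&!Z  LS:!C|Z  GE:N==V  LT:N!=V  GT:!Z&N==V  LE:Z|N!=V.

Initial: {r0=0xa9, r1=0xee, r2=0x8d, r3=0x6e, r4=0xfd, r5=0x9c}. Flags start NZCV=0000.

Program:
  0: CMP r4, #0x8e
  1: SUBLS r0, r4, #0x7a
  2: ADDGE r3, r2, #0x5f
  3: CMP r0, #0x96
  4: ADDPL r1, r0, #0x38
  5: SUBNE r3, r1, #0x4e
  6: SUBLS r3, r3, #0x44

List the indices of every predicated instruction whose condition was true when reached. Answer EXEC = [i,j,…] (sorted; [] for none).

[0] flags=0010 → (cmp)
[1] flags=0010 LS?F → skip
[2] flags=0010 GE?T → r3=0xec
[3] flags=0010 → (cmp)
[4] flags=0010 PL?T → r1=0xe1
[5] flags=0010 NE?T → r3=0x93
[6] flags=0010 LS?F → skip

EXEC = [2,4,5]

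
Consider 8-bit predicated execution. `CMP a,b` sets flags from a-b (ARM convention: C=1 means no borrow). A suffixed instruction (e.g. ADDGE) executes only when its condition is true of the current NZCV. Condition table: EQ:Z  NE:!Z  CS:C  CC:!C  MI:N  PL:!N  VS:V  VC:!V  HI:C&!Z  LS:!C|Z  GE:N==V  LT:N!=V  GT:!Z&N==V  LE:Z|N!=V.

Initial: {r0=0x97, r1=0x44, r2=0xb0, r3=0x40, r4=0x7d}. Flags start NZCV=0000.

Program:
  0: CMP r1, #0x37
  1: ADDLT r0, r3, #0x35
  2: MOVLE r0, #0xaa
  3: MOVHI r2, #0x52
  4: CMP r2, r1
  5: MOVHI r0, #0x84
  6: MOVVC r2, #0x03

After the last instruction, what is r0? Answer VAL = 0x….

VAL = 0x84

[0] flags=0010 → (cmp)
[1] flags=0010 LT?F → skip
[2] flags=0010 LE?F → skip
[3] flags=0010 HI?T → r2=0x52
[4] flags=0010 → (cmp)
[5] flags=0010 HI?T → r0=0x84
[6] flags=0010 VC?T → r2=0x03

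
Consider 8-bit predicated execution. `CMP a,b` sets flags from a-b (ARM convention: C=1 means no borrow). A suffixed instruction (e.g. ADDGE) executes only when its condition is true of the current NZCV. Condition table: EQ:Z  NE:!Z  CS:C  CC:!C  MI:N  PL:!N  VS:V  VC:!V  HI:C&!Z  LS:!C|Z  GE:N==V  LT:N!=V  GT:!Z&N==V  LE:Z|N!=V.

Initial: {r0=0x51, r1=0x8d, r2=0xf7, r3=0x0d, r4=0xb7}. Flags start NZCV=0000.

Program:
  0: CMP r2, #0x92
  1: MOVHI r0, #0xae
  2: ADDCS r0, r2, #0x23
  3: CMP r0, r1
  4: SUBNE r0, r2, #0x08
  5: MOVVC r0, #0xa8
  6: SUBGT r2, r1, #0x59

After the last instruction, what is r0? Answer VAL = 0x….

[0] flags=0010 → (cmp)
[1] flags=0010 HI?T → r0=0xae
[2] flags=0010 CS?T → r0=0x1a
[3] flags=1001 → (cmp)
[4] flags=1001 NE?T → r0=0xef
[5] flags=1001 VC?F → skip
[6] flags=1001 GT?T → r2=0x34

VAL = 0xef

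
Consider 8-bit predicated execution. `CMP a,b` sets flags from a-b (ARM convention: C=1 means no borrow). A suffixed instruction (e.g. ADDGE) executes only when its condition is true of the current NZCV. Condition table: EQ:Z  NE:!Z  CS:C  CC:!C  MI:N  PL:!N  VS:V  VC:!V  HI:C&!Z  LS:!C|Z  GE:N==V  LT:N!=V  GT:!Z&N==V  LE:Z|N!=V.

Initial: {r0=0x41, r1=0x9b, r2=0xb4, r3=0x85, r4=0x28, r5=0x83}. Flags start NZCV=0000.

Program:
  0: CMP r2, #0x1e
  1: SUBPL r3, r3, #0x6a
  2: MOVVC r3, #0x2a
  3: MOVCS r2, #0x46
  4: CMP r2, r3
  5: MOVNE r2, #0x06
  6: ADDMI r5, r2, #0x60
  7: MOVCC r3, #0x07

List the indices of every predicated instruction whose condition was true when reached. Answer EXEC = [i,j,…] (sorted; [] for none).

EXEC = [2,3,5]

0: ✓ CMP  NZCV=1010
1: · SUBPL
2: ✓ MOVVC  r3←0x2a
3: ✓ MOVCS  r2←0x46
4: ✓ CMP  NZCV=0010
5: ✓ MOVNE  r2←0x06
6: · ADDMI
7: · MOVCC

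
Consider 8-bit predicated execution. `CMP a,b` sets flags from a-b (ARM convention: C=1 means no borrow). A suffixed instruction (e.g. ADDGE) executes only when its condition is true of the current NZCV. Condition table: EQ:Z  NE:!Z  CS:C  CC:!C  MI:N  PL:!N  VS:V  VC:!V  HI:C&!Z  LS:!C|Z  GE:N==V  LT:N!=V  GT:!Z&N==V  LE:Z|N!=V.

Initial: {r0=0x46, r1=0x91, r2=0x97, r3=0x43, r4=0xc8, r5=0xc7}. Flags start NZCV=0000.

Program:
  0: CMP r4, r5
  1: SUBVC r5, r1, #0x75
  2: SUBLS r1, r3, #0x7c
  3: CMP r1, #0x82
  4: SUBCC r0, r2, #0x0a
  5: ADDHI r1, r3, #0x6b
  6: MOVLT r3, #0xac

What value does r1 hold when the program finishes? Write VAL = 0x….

[0] flags=0010 → (cmp)
[1] flags=0010 VC?T → r5=0x1c
[2] flags=0010 LS?F → skip
[3] flags=0010 → (cmp)
[4] flags=0010 CC?F → skip
[5] flags=0010 HI?T → r1=0xae
[6] flags=0010 LT?F → skip

VAL = 0xae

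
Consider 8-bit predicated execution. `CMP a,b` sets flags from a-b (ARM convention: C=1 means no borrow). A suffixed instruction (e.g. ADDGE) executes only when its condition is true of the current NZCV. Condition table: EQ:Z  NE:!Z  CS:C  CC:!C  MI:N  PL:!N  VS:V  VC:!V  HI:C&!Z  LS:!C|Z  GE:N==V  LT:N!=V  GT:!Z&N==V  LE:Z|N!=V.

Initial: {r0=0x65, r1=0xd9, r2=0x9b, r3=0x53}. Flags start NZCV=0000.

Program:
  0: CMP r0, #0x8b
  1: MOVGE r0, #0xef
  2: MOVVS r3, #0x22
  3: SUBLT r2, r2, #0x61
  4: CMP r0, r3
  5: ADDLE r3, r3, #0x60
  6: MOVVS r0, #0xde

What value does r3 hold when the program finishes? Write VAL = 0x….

0: ✓ CMP  NZCV=1001
1: ✓ MOVGE  r0←0xef
2: ✓ MOVVS  r3←0x22
3: · SUBLT
4: ✓ CMP  NZCV=1010
5: ✓ ADDLE  r3←0x82
6: · MOVVS

VAL = 0x82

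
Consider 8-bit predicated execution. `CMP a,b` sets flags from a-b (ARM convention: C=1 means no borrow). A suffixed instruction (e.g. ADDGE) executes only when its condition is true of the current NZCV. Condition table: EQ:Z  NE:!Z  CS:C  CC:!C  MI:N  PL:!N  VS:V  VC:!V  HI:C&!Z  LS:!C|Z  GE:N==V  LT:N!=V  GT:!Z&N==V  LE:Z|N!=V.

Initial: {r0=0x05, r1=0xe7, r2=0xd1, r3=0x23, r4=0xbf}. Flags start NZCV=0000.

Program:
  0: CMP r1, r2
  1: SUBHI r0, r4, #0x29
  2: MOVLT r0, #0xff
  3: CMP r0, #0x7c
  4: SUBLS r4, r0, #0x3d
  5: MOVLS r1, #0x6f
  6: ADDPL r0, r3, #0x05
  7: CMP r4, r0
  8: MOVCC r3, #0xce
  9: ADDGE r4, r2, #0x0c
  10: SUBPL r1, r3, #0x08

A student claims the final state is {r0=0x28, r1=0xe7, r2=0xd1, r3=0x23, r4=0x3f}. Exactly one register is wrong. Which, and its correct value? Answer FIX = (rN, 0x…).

FIX = (r4, 0xbf)

[0] flags=0010 → (cmp)
[1] flags=0010 HI?T → r0=0x96
[2] flags=0010 LT?F → skip
[3] flags=0011 → (cmp)
[4] flags=0011 LS?F → skip
[5] flags=0011 LS?F → skip
[6] flags=0011 PL?T → r0=0x28
[7] flags=1010 → (cmp)
[8] flags=1010 CC?F → skip
[9] flags=1010 GE?F → skip
[10] flags=1010 PL?F → skip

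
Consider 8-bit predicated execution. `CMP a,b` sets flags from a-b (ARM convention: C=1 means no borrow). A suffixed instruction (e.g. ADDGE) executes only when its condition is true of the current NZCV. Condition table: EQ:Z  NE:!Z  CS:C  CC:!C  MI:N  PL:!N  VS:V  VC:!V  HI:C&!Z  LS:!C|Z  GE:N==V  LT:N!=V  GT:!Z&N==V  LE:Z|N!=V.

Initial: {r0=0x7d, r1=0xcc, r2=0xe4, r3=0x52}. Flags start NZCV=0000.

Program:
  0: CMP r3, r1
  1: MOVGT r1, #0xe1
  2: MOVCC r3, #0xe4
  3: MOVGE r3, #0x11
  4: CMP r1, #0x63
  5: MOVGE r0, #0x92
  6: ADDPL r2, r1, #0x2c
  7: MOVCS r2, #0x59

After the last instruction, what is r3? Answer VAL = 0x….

[0] flags=1001 → (cmp)
[1] flags=1001 GT?T → r1=0xe1
[2] flags=1001 CC?T → r3=0xe4
[3] flags=1001 GE?T → r3=0x11
[4] flags=0011 → (cmp)
[5] flags=0011 GE?F → skip
[6] flags=0011 PL?T → r2=0x0d
[7] flags=0011 CS?T → r2=0x59

VAL = 0x11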